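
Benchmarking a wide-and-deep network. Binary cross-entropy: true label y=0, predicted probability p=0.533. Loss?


BCE = -[y·ln(p) + (1-y)·ln(1-p)]
= -0 - 1·ln(1-0.533)
= -ln(0.467) = 0.7614

0.7614


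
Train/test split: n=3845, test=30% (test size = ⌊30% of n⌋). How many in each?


Test = ⌊3845·30/100⌋ = 1153
Train = 3845 - 1153 = 2692

Train: 2692, Test: 1153


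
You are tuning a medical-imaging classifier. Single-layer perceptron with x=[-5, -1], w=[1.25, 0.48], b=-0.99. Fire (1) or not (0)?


z = (-5)·(1.25) + (-1)·(0.48) - 0.99
  = -7.72
step(z) = 0 (z<0)

0


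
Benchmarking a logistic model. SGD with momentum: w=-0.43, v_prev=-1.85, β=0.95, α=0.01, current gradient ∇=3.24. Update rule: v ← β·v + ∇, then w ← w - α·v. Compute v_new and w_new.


v_new = 0.95·-1.85 + 3.24 = -1.7575 + 3.24 = 1.4825
w_new = -0.43 - 0.01·1.4825 = -0.43 - 0.014825 = -0.444825

v_new=1.4825, w_new=-0.444825


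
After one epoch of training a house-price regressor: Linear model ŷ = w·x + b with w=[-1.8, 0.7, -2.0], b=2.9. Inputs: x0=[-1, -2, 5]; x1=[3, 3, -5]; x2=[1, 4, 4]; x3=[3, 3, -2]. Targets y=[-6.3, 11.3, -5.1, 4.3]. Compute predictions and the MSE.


ŷ0 = (-1.8)·(-1) + (0.7)·(-2) + (-2.0)·(5) + 2.9 = -6.7
ŷ1 = (-1.8)·(3) + (0.7)·(3) + (-2.0)·(-5) + 2.9 = 9.6
ŷ2 = (-1.8)·(1) + (0.7)·(4) + (-2.0)·(4) + 2.9 = -4.1
ŷ3 = (-1.8)·(3) + (0.7)·(3) + (-2.0)·(-2) + 2.9 = 3.6
errors² = [0.16, 2.89, 1.0, 0.49]
MSE = 4.5400/4 = 1.135

1.135


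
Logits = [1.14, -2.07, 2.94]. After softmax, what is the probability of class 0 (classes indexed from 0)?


Exponentials: e^1.14=3.1268, e^-2.07=0.1262, e^2.94=18.9158
Sum = 22.1688
Softmax = [0.141, 0.0057, 0.8533]
p[0] = 3.1268/22.1688 = 0.141

0.141


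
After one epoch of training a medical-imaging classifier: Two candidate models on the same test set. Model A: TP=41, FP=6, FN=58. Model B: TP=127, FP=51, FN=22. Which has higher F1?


Model A: P=41/47=0.8723, R=41/99=0.4141, F1=2PR/(P+R)=2TP/(2TP+FP+FN)=82/146=0.5616
Model B: P=127/178=0.7135, R=127/149=0.8523, F1=2PR/(P+R)=2TP/(2TP+FP+FN)=254/327=0.7768
0.5616 < 0.7768 → Model B

Model B


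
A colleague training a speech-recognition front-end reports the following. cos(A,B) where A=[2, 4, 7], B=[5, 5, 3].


A·B = 2·5 + 4·5 + 7·3 = 51
‖A‖ = √69 = 8.3066, ‖B‖ = √59 = 7.6811
cos = 51/(√69·√59) = 51/√4071 = 0.7993

0.7993


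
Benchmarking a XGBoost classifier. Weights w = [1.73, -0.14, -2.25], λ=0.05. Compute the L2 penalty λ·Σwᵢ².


‖w‖₂² = (1.73)² + (-0.14)² + (-2.25)²
     = 2.9929 + 0.0196 + 5.0625
     = 8.075
λ·‖w‖₂² = 0.05·8.075 = 0.40375

0.40375


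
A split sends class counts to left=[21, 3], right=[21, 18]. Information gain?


Parent = [42, 21], H_parent = 0.9183
H_left = 0.5436 (n=24), H_right = 0.9957 (n=39)
H_children = (24/63)·0.5436 + (39/63)·0.9957 = 0.8235
IG = 0.9183 - 0.8235 = 0.0948

0.0948


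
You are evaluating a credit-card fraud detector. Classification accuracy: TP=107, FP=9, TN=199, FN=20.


Accuracy = (TP+TN)/(TP+TN+FP+FN)
= (107+199)/(335)
= 306/335 = 91.34%

91.34%


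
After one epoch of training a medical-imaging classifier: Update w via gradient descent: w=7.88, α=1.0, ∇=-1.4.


w_new = w - α·∇
= 7.88 - 1.0·-1.4
= 7.88 + 1.4
= 9.28

9.28


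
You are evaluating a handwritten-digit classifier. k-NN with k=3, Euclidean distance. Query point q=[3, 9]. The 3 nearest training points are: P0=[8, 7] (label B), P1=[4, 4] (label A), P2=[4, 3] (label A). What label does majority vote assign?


d(q,P0) = 5.3852  (label B)
d(q,P1) = 5.099  (label A)
d(q,P2) = 6.0828  (label A)
Votes: A=2, B=1
Majority → A

A


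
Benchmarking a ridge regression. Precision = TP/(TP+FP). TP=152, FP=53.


Precision = TP/(TP+FP)
= 152/(152+53)
= 152/205 = 74.15%

74.15%


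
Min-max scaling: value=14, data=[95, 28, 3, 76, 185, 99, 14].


min=3, max=185
(14-3)/(185-3) = 11/182 = 0.0604

0.0604


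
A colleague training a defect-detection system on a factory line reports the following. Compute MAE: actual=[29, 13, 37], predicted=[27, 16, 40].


Absolute errors: |29-27|=2, |13-16|=3, |37-40|=3
Sum = 8
MAE = 8/3 = 8/3

8/3


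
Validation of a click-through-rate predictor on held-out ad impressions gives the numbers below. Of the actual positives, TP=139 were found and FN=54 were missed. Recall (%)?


Recall = TP/(TP+FN)
= 139/(139+54)
= 139/193 = 72.02%

72.02%


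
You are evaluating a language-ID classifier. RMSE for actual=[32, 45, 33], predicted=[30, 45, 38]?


MSE = 29/3 = 9.6667
RMSE = √(29/3) = 3.1091

3.1091


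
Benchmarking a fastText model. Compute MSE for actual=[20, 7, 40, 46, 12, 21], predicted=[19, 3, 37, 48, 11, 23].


Squared errors: (20-19)²=1, (7-3)²=16, (40-37)²=9, (46-48)²=4, (12-11)²=1, (21-23)²=4
Sum = 35
MSE = 35/6 = 35/6

35/6


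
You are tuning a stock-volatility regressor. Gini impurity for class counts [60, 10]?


Probabilities: [60/70, 10/70] ≈ [0.8571, 0.1429]
Σpᵢ² = (3600 + 100)/70² = 3700/4900
Gini = 1 - Σpᵢ² = 1 - 3700/4900 = 0.2449

0.2449


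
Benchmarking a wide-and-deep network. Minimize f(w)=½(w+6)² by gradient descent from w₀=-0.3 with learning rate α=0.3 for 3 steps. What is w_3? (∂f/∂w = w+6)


step 1: grad = -0.3+6 = 5.7; w = -0.3 - 0.3·(5.7) = -2.01
step 2: grad = -2.01+6 = 3.99; w = -2.01 - 0.3·(3.99) = -3.207
step 3: grad = -3.207+6 = 2.793; w = -3.207 - 0.3·(2.793) = -4.0449

-4.0449


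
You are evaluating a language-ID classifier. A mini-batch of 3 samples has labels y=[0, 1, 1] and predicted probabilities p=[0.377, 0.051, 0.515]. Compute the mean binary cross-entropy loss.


L[0] = -ln(1-0.377) = -ln(0.623) = 0.4732
L[1] = -ln(0.051) = 2.9759
L[2] = -ln(0.515) = 0.6636
mean = (0.4732 + 2.9759 + 0.6636)/3 = 1.3709

1.3709


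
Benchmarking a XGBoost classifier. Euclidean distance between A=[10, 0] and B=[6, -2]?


d = √((10-6)² + (0+ 2)²)
  = √(16 + 4)
  = √20 = 4.4721

4.4721


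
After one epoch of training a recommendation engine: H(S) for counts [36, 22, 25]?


Probabilities: [36/83, 22/83, 25/83] ≈ [0.4337, 0.2651, 0.3012]
H = -((36/83)·log₂(36/83) + (22/83)·log₂(22/83) + (25/83)·log₂(25/83))
  = 1.5519 bits

1.5519 bits


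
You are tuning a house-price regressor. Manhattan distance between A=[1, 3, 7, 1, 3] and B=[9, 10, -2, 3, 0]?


d = |1-9| + |3-10| + |7+ 2| + |1-3| + |3-0|
  = 8 + 7 + 9 + 2 + 3
  = 29

29


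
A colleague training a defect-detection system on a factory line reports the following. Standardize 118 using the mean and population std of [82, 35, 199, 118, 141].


μ = 115, σ = 55.1906
z = (118 - 115)/55.1906 = 0.0544

0.0544


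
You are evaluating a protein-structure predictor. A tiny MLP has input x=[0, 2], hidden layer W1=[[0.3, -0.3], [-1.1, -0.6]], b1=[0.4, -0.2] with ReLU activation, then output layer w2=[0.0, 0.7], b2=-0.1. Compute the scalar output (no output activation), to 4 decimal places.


z1[0] = (0.3)·(0) + (-0.3)·(2) + 0.4 = -0.2
z1[1] = (-1.1)·(0) + (-0.6)·(2) - 0.2 = -1.4
h = ReLU(z1) = [0.0, 0.0]
output = (0.0)·(0.0) + (0.7)·(0.0) - 0.1 = -0.1

-0.1


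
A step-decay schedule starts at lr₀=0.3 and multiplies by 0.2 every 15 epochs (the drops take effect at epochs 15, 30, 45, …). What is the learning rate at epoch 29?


n_drops = ⌊29/15⌋ = 1
lr = 0.3·0.2^1 = 0.3·0.2 = 0.06

0.06


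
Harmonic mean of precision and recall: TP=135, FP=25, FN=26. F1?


Precision = 135/160 = 0.8438
Recall = 135/161 = 0.8385
F1 = 2·P·R/(P+R) = 2·TP/(2·TP+FP+FN) = 270/(270+25+26) = 270/321 = 0.8411

0.8411


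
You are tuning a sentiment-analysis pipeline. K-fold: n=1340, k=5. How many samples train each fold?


Fold size = 1340/5 = 268
Training per fold = 1340 - 268 = 1072

1072


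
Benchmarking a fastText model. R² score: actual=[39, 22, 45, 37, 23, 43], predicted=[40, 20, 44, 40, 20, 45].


ȳ = 34.8333
SS_res = Σ(y-ŷ)² = 28
SS_tot = Σ(y-ȳ)² = 496.83
R² = 1 - SS_res/SS_tot = 1 - 0.0564 = 0.9436

0.9436


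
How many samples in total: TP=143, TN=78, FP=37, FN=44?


Total = TP + TN + FP + FN
= 143 + 78 + 37 + 44
= 302
(Predicted positive: 180, predicted negative: 122)

302


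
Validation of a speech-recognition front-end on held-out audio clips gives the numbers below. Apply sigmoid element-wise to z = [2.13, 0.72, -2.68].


σ(2.13) = 1/(1+e^-2.13) = 0.8938
σ(0.72) = 1/(1+e^-0.72) = 0.6726
σ(-2.68) = 1/(1+e^2.68) = 0.0642
result = [0.8938, 0.6726, 0.0642]

[0.8938, 0.6726, 0.0642]


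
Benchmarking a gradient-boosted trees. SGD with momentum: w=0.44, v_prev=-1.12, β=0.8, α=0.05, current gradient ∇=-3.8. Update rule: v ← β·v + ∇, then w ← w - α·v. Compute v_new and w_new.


v_new = 0.8·-1.12 - 3.8 = -0.896 - 3.8 = -4.696
w_new = 0.44 - 0.05·-4.696 = 0.44 + 0.2348 = 0.6748

v_new=-4.696, w_new=0.6748


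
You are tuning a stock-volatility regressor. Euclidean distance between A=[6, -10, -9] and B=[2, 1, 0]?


d = √((6-2)² + (-10-1)² + (-9-0)²)
  = √(16 + 121 + 81)
  = √218 = 14.7648

14.7648


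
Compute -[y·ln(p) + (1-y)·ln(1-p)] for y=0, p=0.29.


BCE = -[y·ln(p) + (1-y)·ln(1-p)]
= -0 - 1·ln(1-0.29)
= -ln(0.71) = 0.3425

0.3425


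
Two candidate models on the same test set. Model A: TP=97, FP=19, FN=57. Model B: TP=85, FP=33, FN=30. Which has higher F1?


Model A: P=97/116=0.8362, R=97/154=0.6299, F1=2PR/(P+R)=2TP/(2TP+FP+FN)=194/270=0.7185
Model B: P=85/118=0.7203, R=85/115=0.7391, F1=2PR/(P+R)=2TP/(2TP+FP+FN)=170/233=0.7296
0.7185 < 0.7296 → Model B

Model B


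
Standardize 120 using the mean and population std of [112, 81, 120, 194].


μ = 126.75, σ = 41.4691
z = (120 - 126.75)/41.4691 = -0.1628

-0.1628


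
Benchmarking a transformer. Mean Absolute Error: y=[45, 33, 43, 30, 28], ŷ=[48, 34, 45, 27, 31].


Absolute errors: |45-48|=3, |33-34|=1, |43-45|=2, |30-27|=3, |28-31|=3
Sum = 12
MAE = 12/5 = 12/5

12/5


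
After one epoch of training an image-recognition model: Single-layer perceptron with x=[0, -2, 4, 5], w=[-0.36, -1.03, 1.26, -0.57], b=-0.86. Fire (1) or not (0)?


z = (0)·(-0.36) + (-2)·(-1.03) + (4)·(1.26) + (5)·(-0.57) - 0.86
  = 3.39
step(z) = 1 (z≥0)

1


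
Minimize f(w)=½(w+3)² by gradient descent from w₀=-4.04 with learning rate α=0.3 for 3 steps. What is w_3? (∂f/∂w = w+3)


step 1: grad = -4.04+3 = -1.04; w = -4.04 - 0.3·(-1.04) = -3.728
step 2: grad = -3.728+3 = -0.728; w = -3.728 - 0.3·(-0.728) = -3.5096
step 3: grad = -3.5096+3 = -0.5096; w = -3.5096 - 0.3·(-0.5096) = -3.35672

-3.35672


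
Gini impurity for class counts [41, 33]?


Probabilities: [41/74, 33/74] ≈ [0.5541, 0.4459]
Σpᵢ² = (1681 + 1089)/74² = 2770/5476
Gini = 1 - Σpᵢ² = 1 - 2770/5476 = 0.4942

0.4942


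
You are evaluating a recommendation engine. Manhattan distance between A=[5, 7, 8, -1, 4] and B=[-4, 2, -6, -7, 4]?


d = |5+ 4| + |7-2| + |8+ 6| + |-1+ 7| + |4-4|
  = 9 + 5 + 14 + 6 + 0
  = 34

34


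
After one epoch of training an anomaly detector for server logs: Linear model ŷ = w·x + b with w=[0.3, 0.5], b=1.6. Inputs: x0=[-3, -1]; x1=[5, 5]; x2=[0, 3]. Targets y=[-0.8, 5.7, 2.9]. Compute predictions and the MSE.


ŷ0 = (0.3)·(-3) + (0.5)·(-1) + 1.6 = 0.2
ŷ1 = (0.3)·(5) + (0.5)·(5) + 1.6 = 5.6
ŷ2 = (0.3)·(0) + (0.5)·(3) + 1.6 = 3.1
errors² = [1.0, 0.01, 0.04]
MSE = 1.0500/3 = 0.35

0.35


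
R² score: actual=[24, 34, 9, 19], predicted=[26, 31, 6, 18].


ȳ = 21.5
SS_res = Σ(y-ŷ)² = 23
SS_tot = Σ(y-ȳ)² = 325
R² = 1 - SS_res/SS_tot = 1 - 0.0708 = 0.9292

0.9292


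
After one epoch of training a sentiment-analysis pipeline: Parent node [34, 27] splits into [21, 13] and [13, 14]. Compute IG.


Parent = [34, 27], H_parent = 0.9905
H_left = 0.9597 (n=34), H_right = 0.999 (n=27)
H_children = (34/61)·0.9597 + (27/61)·0.999 = 0.9771
IG = 0.9905 - 0.9771 = 0.0134

0.0134


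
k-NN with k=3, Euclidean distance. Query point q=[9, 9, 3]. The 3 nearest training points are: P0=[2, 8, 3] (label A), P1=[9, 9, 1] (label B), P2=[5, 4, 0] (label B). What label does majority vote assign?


d(q,P0) = 7.0711  (label A)
d(q,P1) = 2.0  (label B)
d(q,P2) = 7.0711  (label B)
Votes: A=1, B=2
Majority → B

B


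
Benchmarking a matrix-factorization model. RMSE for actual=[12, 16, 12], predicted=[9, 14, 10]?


MSE = 17/3 = 5.6667
RMSE = √(17/3) = 2.3805

2.3805


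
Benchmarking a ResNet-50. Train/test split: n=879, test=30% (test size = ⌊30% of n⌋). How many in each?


Test = ⌊879·30/100⌋ = 263
Train = 879 - 263 = 616

Train: 616, Test: 263


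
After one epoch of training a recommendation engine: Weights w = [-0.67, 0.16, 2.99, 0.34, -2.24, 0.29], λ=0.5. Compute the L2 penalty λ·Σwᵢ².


‖w‖₂² = (-0.67)² + (0.16)² + (2.99)² + (0.34)² + (-2.24)² + (0.29)²
     = 0.4489 + 0.0256 + 8.9401 + 0.1156 + 5.0176 + 0.0841
     = 14.6319
λ·‖w‖₂² = 0.5·14.6319 = 7.31595

7.31595


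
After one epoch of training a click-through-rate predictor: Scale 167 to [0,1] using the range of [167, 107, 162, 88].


min=88, max=167
(167-88)/(167-88) = 79/79 = 1.0

1.0


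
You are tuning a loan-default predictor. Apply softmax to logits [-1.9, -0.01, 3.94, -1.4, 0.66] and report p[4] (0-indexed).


Exponentials: e^-1.9=0.1496, e^-0.01=0.99, e^3.94=51.4186, e^-1.4=0.2466, e^0.66=1.9348
Sum = 54.7396
Softmax = [0.0027, 0.0181, 0.9393, 0.0045, 0.0353]
p[4] = 1.9348/54.7396 = 0.0353

0.0353


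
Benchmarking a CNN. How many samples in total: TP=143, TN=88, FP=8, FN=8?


Total = TP + TN + FP + FN
= 143 + 88 + 8 + 8
= 247
(Predicted positive: 151, predicted negative: 96)

247


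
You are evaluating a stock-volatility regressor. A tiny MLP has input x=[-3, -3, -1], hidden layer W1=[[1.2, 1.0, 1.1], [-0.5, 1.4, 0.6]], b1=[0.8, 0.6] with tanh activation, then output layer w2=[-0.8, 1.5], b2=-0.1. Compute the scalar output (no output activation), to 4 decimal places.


z1[0] = (1.2)·(-3) + (1.0)·(-3) + (1.1)·(-1) + 0.8 = -6.9
z1[1] = (-0.5)·(-3) + (1.4)·(-3) + (0.6)·(-1) + 0.6 = -2.7
h = tanh(z1) = [-1.0, -0.991]
output = (-0.8)·(-1.0) + (1.5)·(-0.991) - 0.1 = -0.7865

-0.7865


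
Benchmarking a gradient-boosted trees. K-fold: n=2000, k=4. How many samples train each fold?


Fold size = 2000/4 = 500
Training per fold = 2000 - 500 = 1500

1500


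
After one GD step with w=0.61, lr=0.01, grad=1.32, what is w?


w_new = w - α·∇
= 0.61 - 0.01·1.32
= 0.61 - 0.0132
= 0.5968

0.5968


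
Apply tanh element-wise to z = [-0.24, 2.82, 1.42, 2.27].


tanh(-0.24) = -0.2355
tanh(2.82) = 0.9929
tanh(1.42) = 0.8896
tanh(2.27) = 0.9789
result = [-0.2355, 0.9929, 0.8896, 0.9789]

[-0.2355, 0.9929, 0.8896, 0.9789]


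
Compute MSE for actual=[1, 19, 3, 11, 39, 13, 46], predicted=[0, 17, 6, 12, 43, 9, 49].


Squared errors: (1-0)²=1, (19-17)²=4, (3-6)²=9, (11-12)²=1, (39-43)²=16, (13-9)²=16, (46-49)²=9
Sum = 56
MSE = 56/7 = 8

8


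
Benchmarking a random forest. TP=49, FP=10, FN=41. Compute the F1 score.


Precision = 49/59 = 0.8305
Recall = 49/90 = 0.5444
F1 = 2·P·R/(P+R) = 2·TP/(2·TP+FP+FN) = 98/(98+10+41) = 98/149 = 0.6577

0.6577


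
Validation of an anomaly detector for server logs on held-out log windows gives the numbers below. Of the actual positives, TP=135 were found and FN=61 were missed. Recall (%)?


Recall = TP/(TP+FN)
= 135/(135+61)
= 135/196 = 68.88%

68.88%


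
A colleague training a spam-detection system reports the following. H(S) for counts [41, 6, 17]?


Probabilities: [41/64, 6/64, 17/64] ≈ [0.6406, 0.0938, 0.2656]
H = -((41/64)·log₂(41/64) + (6/64)·log₂(6/64) + (17/64)·log₂(17/64))
  = 1.2397 bits

1.2397 bits


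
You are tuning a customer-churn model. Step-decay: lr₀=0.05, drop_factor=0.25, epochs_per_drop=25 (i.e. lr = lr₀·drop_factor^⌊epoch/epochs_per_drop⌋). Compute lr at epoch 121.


n_drops = ⌊121/25⌋ = 4
lr = 0.05·0.25^4 = 0.05·0.00390625 = 0.0001953125

0.0001953125


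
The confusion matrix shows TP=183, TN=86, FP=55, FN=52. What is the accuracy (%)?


Accuracy = (TP+TN)/(TP+TN+FP+FN)
= (183+86)/(376)
= 269/376 = 71.54%

71.54%


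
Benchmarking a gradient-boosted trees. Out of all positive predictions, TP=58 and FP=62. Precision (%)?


Precision = TP/(TP+FP)
= 58/(58+62)
= 58/120 = 48.33%

48.33%


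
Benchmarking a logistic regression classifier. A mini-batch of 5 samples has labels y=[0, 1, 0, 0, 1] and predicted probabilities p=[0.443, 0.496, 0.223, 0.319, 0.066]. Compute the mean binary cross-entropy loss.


L[0] = -ln(1-0.443) = -ln(0.557) = 0.5852
L[1] = -ln(0.496) = 0.7012
L[2] = -ln(1-0.223) = -ln(0.777) = 0.2523
L[3] = -ln(1-0.319) = -ln(0.681) = 0.3842
L[4] = -ln(0.066) = 2.7181
mean = (0.5852 + 0.7012 + 0.2523 + 0.3842 + 2.7181)/5 = 0.9282

0.9282


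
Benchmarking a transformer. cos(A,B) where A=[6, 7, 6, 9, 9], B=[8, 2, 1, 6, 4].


A·B = 6·8 + 7·2 + 6·1 + 9·6 + 9·4 = 158
‖A‖ = √283 = 16.8226, ‖B‖ = √121 = 11
cos = 158/(√283·√121) = 158/√34243 = 0.8538

0.8538


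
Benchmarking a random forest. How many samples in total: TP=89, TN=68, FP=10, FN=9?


Total = TP + TN + FP + FN
= 89 + 68 + 10 + 9
= 176
(Predicted positive: 99, predicted negative: 77)

176


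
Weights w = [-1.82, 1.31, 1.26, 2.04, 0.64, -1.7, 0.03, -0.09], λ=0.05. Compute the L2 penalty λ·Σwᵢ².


‖w‖₂² = (-1.82)² + (1.31)² + (1.26)² + (2.04)² + (0.64)² + (-1.7)² + (0.03)² + (-0.09)²
     = 3.3124 + 1.7161 + 1.5876 + 4.1616 + 0.4096 + 2.89 + 0.0009 + 0.0081
     = 14.0863
λ·‖w‖₂² = 0.05·14.0863 = 0.704315

0.704315


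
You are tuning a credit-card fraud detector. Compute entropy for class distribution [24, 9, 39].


Probabilities: [24/72, 9/72, 39/72] ≈ [0.3333, 0.125, 0.5417]
H = -((24/72)·log₂(24/72) + (9/72)·log₂(9/72) + (39/72)·log₂(39/72))
  = 1.3824 bits

1.3824 bits


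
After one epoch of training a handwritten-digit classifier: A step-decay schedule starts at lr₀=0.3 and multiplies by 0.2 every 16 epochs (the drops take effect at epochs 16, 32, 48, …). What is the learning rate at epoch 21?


n_drops = ⌊21/16⌋ = 1
lr = 0.3·0.2^1 = 0.3·0.2 = 0.06

0.06


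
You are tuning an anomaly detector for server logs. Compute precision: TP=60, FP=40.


Precision = TP/(TP+FP)
= 60/(60+40)
= 60/100 = 60.0%

60.0%


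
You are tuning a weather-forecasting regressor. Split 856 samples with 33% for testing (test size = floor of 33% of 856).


Test = ⌊856·33/100⌋ = 282
Train = 856 - 282 = 574

Train: 574, Test: 282


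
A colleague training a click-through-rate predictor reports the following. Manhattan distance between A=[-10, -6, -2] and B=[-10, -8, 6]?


d = |-10+ 10| + |-6+ 8| + |-2-6|
  = 0 + 2 + 8
  = 10

10


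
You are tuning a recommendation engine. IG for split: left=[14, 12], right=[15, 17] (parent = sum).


Parent = [29, 29], H_parent = 1
H_left = 0.9957 (n=26), H_right = 0.9972 (n=32)
H_children = (26/58)·0.9957 + (32/58)·0.9972 = 0.9965
IG = 1 - 0.9965 = 0.0035

0.0035


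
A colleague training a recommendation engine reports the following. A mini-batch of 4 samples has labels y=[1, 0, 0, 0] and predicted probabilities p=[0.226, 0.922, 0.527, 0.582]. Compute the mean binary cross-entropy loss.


L[0] = -ln(0.226) = 1.4872
L[1] = -ln(1-0.922) = -ln(0.078) = 2.551
L[2] = -ln(1-0.527) = -ln(0.473) = 0.7487
L[3] = -ln(1-0.582) = -ln(0.418) = 0.8723
mean = (1.4872 + 2.551 + 0.7487 + 0.8723)/4 = 1.4148

1.4148


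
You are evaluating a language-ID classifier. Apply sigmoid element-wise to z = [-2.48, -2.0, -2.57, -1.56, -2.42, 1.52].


σ(-2.48) = 1/(1+e^2.48) = 0.0773
σ(-2.0) = 1/(1+e^2.0) = 0.1192
σ(-2.57) = 1/(1+e^2.57) = 0.0711
σ(-1.56) = 1/(1+e^1.56) = 0.1736
σ(-2.42) = 1/(1+e^2.42) = 0.0817
σ(1.52) = 1/(1+e^-1.52) = 0.8205
result = [0.0773, 0.1192, 0.0711, 0.1736, 0.0817, 0.8205]

[0.0773, 0.1192, 0.0711, 0.1736, 0.0817, 0.8205]


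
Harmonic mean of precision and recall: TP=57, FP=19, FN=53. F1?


Precision = 57/76 = 0.75
Recall = 57/110 = 0.5182
F1 = 2·P·R/(P+R) = 2·TP/(2·TP+FP+FN) = 114/(114+19+53) = 114/186 = 0.6129

0.6129


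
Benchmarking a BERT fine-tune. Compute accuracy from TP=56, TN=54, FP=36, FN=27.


Accuracy = (TP+TN)/(TP+TN+FP+FN)
= (56+54)/(173)
= 110/173 = 63.58%

63.58%


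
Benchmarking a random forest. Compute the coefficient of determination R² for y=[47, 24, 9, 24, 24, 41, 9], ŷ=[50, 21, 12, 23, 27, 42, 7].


ȳ = 25.4286
SS_res = Σ(y-ŷ)² = 42
SS_tot = Σ(y-ȳ)² = 1253.71
R² = 1 - SS_res/SS_tot = 1 - 0.0335 = 0.9665

0.9665


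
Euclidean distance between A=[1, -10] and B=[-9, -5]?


d = √((1+ 9)² + (-10+ 5)²)
  = √(100 + 25)
  = √125 = 11.1803

11.1803


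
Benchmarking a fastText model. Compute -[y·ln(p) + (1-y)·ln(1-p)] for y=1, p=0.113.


BCE = -[y·ln(p) + (1-y)·ln(1-p)]
= -1·ln(0.113) - 0
= -ln(0.113) = 2.1804

2.1804


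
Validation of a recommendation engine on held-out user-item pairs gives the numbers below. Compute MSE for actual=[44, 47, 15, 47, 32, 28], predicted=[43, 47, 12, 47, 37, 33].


Squared errors: (44-43)²=1, (47-47)²=0, (15-12)²=9, (47-47)²=0, (32-37)²=25, (28-33)²=25
Sum = 60
MSE = 60/6 = 10

10


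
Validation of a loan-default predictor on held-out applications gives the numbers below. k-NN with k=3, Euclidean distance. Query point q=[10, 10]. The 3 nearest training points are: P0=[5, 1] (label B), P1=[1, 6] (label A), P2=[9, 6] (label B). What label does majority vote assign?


d(q,P0) = 10.2956  (label B)
d(q,P1) = 9.8489  (label A)
d(q,P2) = 4.1231  (label B)
Votes: A=1, B=2
Majority → B

B


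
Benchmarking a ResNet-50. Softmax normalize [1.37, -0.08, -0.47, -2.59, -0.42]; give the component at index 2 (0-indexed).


Exponentials: e^1.37=3.9354, e^-0.08=0.9231, e^-0.47=0.625, e^-2.59=0.075, e^-0.42=0.657
Sum = 6.2155
Softmax = [0.6331, 0.1485, 0.1006, 0.0121, 0.1057]
p[2] = 0.625/6.2155 = 0.1006

0.1006


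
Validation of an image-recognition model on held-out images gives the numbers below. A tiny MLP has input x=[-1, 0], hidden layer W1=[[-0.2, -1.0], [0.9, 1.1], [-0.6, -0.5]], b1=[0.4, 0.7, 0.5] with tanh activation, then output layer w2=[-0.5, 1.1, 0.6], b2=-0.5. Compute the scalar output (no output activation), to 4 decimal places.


z1[0] = (-0.2)·(-1) + (-1.0)·(0) + 0.4 = 0.6
z1[1] = (0.9)·(-1) + (1.1)·(0) + 0.7 = -0.2
z1[2] = (-0.6)·(-1) + (-0.5)·(0) + 0.5 = 1.1
h = tanh(z1) = [0.537, -0.1974, 0.8005]
output = (-0.5)·(0.537) + (1.1)·(-0.1974) + (0.6)·(0.8005) - 0.5 = -0.5053

-0.5053


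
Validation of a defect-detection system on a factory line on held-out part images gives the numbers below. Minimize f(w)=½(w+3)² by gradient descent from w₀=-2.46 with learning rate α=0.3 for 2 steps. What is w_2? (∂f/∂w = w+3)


step 1: grad = -2.46+3 = 0.54; w = -2.46 - 0.3·(0.54) = -2.622
step 2: grad = -2.622+3 = 0.378; w = -2.622 - 0.3·(0.378) = -2.7354

-2.7354


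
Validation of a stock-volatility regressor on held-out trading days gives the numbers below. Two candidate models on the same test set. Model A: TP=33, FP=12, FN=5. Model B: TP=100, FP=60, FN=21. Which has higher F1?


Model A: P=33/45=0.7333, R=33/38=0.8684, F1=2PR/(P+R)=2TP/(2TP+FP+FN)=66/83=0.7952
Model B: P=100/160=0.625, R=100/121=0.8264, F1=2PR/(P+R)=2TP/(2TP+FP+FN)=200/281=0.7117
0.7952 > 0.7117 → Model A

Model A


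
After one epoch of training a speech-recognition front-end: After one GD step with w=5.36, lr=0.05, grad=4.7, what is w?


w_new = w - α·∇
= 5.36 - 0.05·4.7
= 5.36 - 0.235
= 5.125

5.125


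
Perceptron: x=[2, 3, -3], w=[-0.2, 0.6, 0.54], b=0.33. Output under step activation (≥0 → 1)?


z = (2)·(-0.2) + (3)·(0.6) + (-3)·(0.54) + 0.33
  = 0.11
step(z) = 1 (z≥0)

1


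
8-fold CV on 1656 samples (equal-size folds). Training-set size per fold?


Fold size = 1656/8 = 207
Training per fold = 1656 - 207 = 1449

1449


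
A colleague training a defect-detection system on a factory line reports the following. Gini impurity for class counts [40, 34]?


Probabilities: [40/74, 34/74] ≈ [0.5405, 0.4595]
Σpᵢ² = (1600 + 1156)/74² = 2756/5476
Gini = 1 - Σpᵢ² = 1 - 2756/5476 = 0.4967

0.4967


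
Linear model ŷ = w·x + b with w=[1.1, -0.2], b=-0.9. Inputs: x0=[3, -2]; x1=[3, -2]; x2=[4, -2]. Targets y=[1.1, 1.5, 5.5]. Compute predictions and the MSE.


ŷ0 = (1.1)·(3) + (-0.2)·(-2) - 0.9 = 2.8
ŷ1 = (1.1)·(3) + (-0.2)·(-2) - 0.9 = 2.8
ŷ2 = (1.1)·(4) + (-0.2)·(-2) - 0.9 = 3.9
errors² = [2.89, 1.69, 2.56]
MSE = 7.1400/3 = 2.38

2.38


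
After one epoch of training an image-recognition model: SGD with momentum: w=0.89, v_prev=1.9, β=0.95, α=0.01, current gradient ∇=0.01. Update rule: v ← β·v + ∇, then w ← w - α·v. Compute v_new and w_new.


v_new = 0.95·1.9 + 0.01 = 1.805 + 0.01 = 1.815
w_new = 0.89 - 0.01·1.815 = 0.89 - 0.01815 = 0.87185

v_new=1.815, w_new=0.87185


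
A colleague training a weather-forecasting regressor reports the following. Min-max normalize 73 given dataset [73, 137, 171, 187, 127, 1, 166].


min=1, max=187
(73-1)/(187-1) = 72/186 = 0.3871

0.3871


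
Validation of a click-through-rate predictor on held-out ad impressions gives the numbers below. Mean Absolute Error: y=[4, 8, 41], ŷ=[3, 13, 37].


Absolute errors: |4-3|=1, |8-13|=5, |41-37|=4
Sum = 10
MAE = 10/3 = 10/3

10/3


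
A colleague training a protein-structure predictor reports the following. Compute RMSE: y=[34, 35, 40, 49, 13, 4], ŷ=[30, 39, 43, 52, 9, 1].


MSE = 75/6 = 12.5
RMSE = √(75/6) = 3.5355

3.5355


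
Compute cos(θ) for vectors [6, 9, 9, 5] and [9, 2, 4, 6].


A·B = 6·9 + 9·2 + 9·4 + 5·6 = 138
‖A‖ = √223 = 14.9332, ‖B‖ = √137 = 11.7047
cos = 138/(√223·√137) = 138/√30551 = 0.7895

0.7895


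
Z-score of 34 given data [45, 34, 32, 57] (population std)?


μ = 42, σ = 9.975
z = (34 - 42)/9.975 = -0.802

-0.802


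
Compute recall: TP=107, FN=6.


Recall = TP/(TP+FN)
= 107/(107+6)
= 107/113 = 94.69%

94.69%


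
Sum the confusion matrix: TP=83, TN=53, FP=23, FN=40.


Total = TP + TN + FP + FN
= 83 + 53 + 23 + 40
= 199
(Predicted positive: 106, predicted negative: 93)

199


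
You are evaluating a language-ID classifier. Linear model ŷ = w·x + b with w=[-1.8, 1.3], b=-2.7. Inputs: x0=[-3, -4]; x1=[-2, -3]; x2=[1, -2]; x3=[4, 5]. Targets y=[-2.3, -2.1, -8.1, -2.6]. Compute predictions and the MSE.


ŷ0 = (-1.8)·(-3) + (1.3)·(-4) - 2.7 = -2.5
ŷ1 = (-1.8)·(-2) + (1.3)·(-3) - 2.7 = -3.0
ŷ2 = (-1.8)·(1) + (1.3)·(-2) - 2.7 = -7.1
ŷ3 = (-1.8)·(4) + (1.3)·(5) - 2.7 = -3.4
errors² = [0.04, 0.81, 1.0, 0.64]
MSE = 2.4900/4 = 0.6225

0.6225


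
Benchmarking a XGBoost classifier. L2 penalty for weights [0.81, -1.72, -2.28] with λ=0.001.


‖w‖₂² = (0.81)² + (-1.72)² + (-2.28)²
     = 0.6561 + 2.9584 + 5.1984
     = 8.8129
λ·‖w‖₂² = 0.001·8.8129 = 0.008813

0.008813


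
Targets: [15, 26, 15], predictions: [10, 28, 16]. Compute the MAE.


Absolute errors: |15-10|=5, |26-28|=2, |15-16|=1
Sum = 8
MAE = 8/3 = 8/3

8/3


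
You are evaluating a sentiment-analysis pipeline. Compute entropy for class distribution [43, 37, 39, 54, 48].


Probabilities: [43/221, 37/221, 39/221, 54/221, 48/221] ≈ [0.1946, 0.1674, 0.1765, 0.2443, 0.2172]
H = -((43/221)·log₂(43/221) + (37/221)·log₂(37/221) + (39/221)·log₂(39/221) + (54/221)·log₂(54/221) + (48/221)·log₂(48/221))
  = 2.308 bits

2.308 bits


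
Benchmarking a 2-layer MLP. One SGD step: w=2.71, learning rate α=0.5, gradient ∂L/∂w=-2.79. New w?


w_new = w - α·∇
= 2.71 - 0.5·-2.79
= 2.71 + 1.395
= 4.105

4.105


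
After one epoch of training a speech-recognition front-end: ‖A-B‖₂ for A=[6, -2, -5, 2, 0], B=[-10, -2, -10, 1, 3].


d = √((6+ 10)² + (-2+ 2)² + (-5+ 10)² + (2-1)² + (0-3)²)
  = √(256 + 0 + 25 + 1 + 9)
  = √291 = 17.0587

17.0587


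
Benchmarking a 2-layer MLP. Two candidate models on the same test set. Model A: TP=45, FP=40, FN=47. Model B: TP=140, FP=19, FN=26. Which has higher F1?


Model A: P=45/85=0.5294, R=45/92=0.4891, F1=2PR/(P+R)=2TP/(2TP+FP+FN)=90/177=0.5085
Model B: P=140/159=0.8805, R=140/166=0.8434, F1=2PR/(P+R)=2TP/(2TP+FP+FN)=280/325=0.8615
0.5085 < 0.8615 → Model B

Model B


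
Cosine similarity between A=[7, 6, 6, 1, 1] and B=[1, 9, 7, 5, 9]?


A·B = 7·1 + 6·9 + 6·7 + 1·5 + 1·9 = 117
‖A‖ = √123 = 11.0905, ‖B‖ = √237 = 15.3948
cos = 117/(√123·√237) = 117/√29151 = 0.6853

0.6853


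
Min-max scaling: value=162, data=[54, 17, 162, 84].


min=17, max=162
(162-17)/(162-17) = 145/145 = 1.0

1.0


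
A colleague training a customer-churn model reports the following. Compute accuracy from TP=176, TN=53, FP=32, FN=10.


Accuracy = (TP+TN)/(TP+TN+FP+FN)
= (176+53)/(271)
= 229/271 = 84.5%

84.5%


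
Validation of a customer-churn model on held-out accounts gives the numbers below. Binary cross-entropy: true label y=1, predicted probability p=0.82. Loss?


BCE = -[y·ln(p) + (1-y)·ln(1-p)]
= -1·ln(0.82) - 0
= -ln(0.82) = 0.1985

0.1985


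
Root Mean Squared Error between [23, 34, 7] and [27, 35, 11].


MSE = 33/3 = 11
RMSE = √(33/3) = 3.3166

3.3166


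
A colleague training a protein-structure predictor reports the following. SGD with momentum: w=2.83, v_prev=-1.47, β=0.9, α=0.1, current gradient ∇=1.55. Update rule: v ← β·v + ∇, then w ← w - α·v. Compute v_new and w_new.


v_new = 0.9·-1.47 + 1.55 = -1.323 + 1.55 = 0.227
w_new = 2.83 - 0.1·0.227 = 2.83 - 0.0227 = 2.8073

v_new=0.227, w_new=2.8073


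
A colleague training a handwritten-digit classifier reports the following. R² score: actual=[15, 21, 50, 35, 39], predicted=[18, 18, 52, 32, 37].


ȳ = 32
SS_res = Σ(y-ŷ)² = 35
SS_tot = Σ(y-ȳ)² = 792
R² = 1 - SS_res/SS_tot = 1 - 0.0442 = 0.9558

0.9558


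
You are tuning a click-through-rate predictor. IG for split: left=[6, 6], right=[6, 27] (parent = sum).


Parent = [12, 33], H_parent = 0.8366
H_left = 1 (n=12), H_right = 0.684 (n=33)
H_children = (12/45)·1 + (33/45)·0.684 = 0.7683
IG = 0.8366 - 0.7683 = 0.0683

0.0683


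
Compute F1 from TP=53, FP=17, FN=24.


Precision = 53/70 = 0.7571
Recall = 53/77 = 0.6883
F1 = 2·P·R/(P+R) = 2·TP/(2·TP+FP+FN) = 106/(106+17+24) = 106/147 = 0.7211

0.7211


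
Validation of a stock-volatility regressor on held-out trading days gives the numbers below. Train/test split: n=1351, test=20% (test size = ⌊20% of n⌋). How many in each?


Test = ⌊1351·20/100⌋ = 270
Train = 1351 - 270 = 1081

Train: 1081, Test: 270


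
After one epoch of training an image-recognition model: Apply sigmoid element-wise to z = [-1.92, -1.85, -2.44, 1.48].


σ(-1.92) = 1/(1+e^1.92) = 0.1279
σ(-1.85) = 1/(1+e^1.85) = 0.1359
σ(-2.44) = 1/(1+e^2.44) = 0.0802
σ(1.48) = 1/(1+e^-1.48) = 0.8146
result = [0.1279, 0.1359, 0.0802, 0.8146]

[0.1279, 0.1359, 0.0802, 0.8146]


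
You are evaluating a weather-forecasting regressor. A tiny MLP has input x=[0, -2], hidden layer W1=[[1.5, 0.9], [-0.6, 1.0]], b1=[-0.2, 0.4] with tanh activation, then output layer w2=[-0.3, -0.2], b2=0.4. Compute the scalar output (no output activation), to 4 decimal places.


z1[0] = (1.5)·(0) + (0.9)·(-2) - 0.2 = -2.0
z1[1] = (-0.6)·(0) + (1.0)·(-2) + 0.4 = -1.6
h = tanh(z1) = [-0.964, -0.9217]
output = (-0.3)·(-0.964) + (-0.2)·(-0.9217) + 0.4 = 0.8735

0.8735


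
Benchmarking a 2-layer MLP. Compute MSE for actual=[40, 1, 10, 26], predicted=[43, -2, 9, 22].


Squared errors: (40-43)²=9, (1+ 2)²=9, (10-9)²=1, (26-22)²=16
Sum = 35
MSE = 35/4 = 35/4

35/4


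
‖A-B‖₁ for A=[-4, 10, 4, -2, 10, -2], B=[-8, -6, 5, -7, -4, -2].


d = |-4+ 8| + |10+ 6| + |4-5| + |-2+ 7| + |10+ 4| + |-2+ 2|
  = 4 + 16 + 1 + 5 + 14 + 0
  = 40

40


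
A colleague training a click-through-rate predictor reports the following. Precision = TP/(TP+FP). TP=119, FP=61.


Precision = TP/(TP+FP)
= 119/(119+61)
= 119/180 = 66.11%

66.11%


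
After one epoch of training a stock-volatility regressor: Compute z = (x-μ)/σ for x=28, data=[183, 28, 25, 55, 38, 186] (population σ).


μ = 85.8333, σ = 70.4259
z = (28 - 85.8333)/70.4259 = -0.8212

-0.8212


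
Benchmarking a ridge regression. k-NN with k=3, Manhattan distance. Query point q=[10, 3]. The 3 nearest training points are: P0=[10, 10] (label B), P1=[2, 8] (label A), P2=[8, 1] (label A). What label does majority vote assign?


d(q,P0) = 7  (label B)
d(q,P1) = 13  (label A)
d(q,P2) = 4  (label A)
Votes: A=2, B=1
Majority → A

A


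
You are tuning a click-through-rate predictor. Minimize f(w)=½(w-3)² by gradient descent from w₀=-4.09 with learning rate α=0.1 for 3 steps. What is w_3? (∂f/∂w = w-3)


step 1: grad = -4.09-3 = -7.09; w = -4.09 - 0.1·(-7.09) = -3.381
step 2: grad = -3.381-3 = -6.381; w = -3.381 - 0.1·(-6.381) = -2.7429
step 3: grad = -2.7429-3 = -5.7429; w = -2.7429 - 0.1·(-5.7429) = -2.16861

-2.16861


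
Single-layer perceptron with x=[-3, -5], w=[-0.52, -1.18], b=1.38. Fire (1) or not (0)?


z = (-3)·(-0.52) + (-5)·(-1.18) + 1.38
  = 8.84
step(z) = 1 (z≥0)

1


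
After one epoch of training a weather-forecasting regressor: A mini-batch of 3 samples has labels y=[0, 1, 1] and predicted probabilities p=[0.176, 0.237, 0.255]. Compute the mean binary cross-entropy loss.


L[0] = -ln(1-0.176) = -ln(0.824) = 0.1936
L[1] = -ln(0.237) = 1.4397
L[2] = -ln(0.255) = 1.3665
mean = (0.1936 + 1.4397 + 1.3665)/3 = 0.9999

0.9999


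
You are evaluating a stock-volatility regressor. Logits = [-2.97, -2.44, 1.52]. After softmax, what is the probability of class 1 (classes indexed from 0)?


Exponentials: e^-2.97=0.0513, e^-2.44=0.0872, e^1.52=4.5722
Sum = 4.7107
Softmax = [0.0109, 0.0185, 0.9706]
p[1] = 0.0872/4.7107 = 0.0185

0.0185


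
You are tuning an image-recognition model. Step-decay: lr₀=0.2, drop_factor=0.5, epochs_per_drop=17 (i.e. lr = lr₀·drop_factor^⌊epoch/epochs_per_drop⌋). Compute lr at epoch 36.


n_drops = ⌊36/17⌋ = 2
lr = 0.2·0.5^2 = 0.2·0.25 = 0.05

0.05


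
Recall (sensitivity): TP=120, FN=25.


Recall = TP/(TP+FN)
= 120/(120+25)
= 120/145 = 82.76%

82.76%


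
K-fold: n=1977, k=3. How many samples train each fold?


Fold size = 1977/3 = 659
Training per fold = 1977 - 659 = 1318

1318


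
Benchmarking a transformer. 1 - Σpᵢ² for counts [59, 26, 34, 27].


Probabilities: [59/146, 26/146, 34/146, 27/146] ≈ [0.4041, 0.1781, 0.2329, 0.1849]
Σpᵢ² = (3481 + 676 + 1156 + 729)/146² = 6042/21316
Gini = 1 - Σpᵢ² = 1 - 6042/21316 = 0.7166

0.7166


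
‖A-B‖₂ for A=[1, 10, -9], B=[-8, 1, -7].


d = √((1+ 8)² + (10-1)² + (-9+ 7)²)
  = √(81 + 81 + 4)
  = √166 = 12.8841

12.8841


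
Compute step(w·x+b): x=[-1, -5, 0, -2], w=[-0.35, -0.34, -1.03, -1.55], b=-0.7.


z = (-1)·(-0.35) + (-5)·(-0.34) + (0)·(-1.03) + (-2)·(-1.55) - 0.7
  = 4.45
step(z) = 1 (z≥0)

1


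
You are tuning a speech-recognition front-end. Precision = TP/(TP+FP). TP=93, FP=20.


Precision = TP/(TP+FP)
= 93/(93+20)
= 93/113 = 82.3%

82.3%


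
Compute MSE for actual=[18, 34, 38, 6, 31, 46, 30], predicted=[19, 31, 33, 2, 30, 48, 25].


Squared errors: (18-19)²=1, (34-31)²=9, (38-33)²=25, (6-2)²=16, (31-30)²=1, (46-48)²=4, (30-25)²=25
Sum = 81
MSE = 81/7 = 81/7

81/7


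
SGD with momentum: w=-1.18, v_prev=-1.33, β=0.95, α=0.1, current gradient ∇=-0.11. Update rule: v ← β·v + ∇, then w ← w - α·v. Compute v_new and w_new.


v_new = 0.95·-1.33 - 0.11 = -1.2635 - 0.11 = -1.3735
w_new = -1.18 - 0.1·-1.3735 = -1.18 + 0.13735 = -1.04265

v_new=-1.3735, w_new=-1.04265


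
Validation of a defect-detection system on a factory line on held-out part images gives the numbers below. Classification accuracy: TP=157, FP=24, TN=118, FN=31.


Accuracy = (TP+TN)/(TP+TN+FP+FN)
= (157+118)/(330)
= 275/330 = 83.33%

83.33%


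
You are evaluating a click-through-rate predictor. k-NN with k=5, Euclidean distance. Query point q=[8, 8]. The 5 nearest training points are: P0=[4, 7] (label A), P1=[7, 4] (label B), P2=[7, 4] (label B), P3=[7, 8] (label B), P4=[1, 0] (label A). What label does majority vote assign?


d(q,P0) = 4.1231  (label A)
d(q,P1) = 4.1231  (label B)
d(q,P2) = 4.1231  (label B)
d(q,P3) = 1.0  (label B)
d(q,P4) = 10.6301  (label A)
Votes: A=2, B=3
Majority → B

B


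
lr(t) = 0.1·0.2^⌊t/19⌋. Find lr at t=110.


n_drops = ⌊110/19⌋ = 5
lr = 0.1·0.2^5 = 0.1·0.00032 = 0.000032

0.000032


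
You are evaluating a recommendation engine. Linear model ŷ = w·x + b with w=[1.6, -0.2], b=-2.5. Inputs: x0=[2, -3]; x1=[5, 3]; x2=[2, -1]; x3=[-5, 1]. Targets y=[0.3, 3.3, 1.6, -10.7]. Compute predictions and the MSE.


ŷ0 = (1.6)·(2) + (-0.2)·(-3) - 2.5 = 1.3
ŷ1 = (1.6)·(5) + (-0.2)·(3) - 2.5 = 4.9
ŷ2 = (1.6)·(2) + (-0.2)·(-1) - 2.5 = 0.9
ŷ3 = (1.6)·(-5) + (-0.2)·(1) - 2.5 = -10.7
errors² = [1.0, 2.56, 0.49, 0.0]
MSE = 4.0500/4 = 1.0125

1.0125


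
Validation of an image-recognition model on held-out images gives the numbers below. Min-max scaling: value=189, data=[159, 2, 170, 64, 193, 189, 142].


min=2, max=193
(189-2)/(193-2) = 187/191 = 0.9791

0.9791


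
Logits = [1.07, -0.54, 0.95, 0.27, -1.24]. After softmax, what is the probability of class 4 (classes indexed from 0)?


Exponentials: e^1.07=2.9154, e^-0.54=0.5827, e^0.95=2.5857, e^0.27=1.31, e^-1.24=0.2894
Sum = 7.6832
Softmax = [0.3794, 0.0758, 0.3365, 0.1705, 0.0377]
p[4] = 0.2894/7.6832 = 0.0377

0.0377


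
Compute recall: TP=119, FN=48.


Recall = TP/(TP+FN)
= 119/(119+48)
= 119/167 = 71.26%

71.26%


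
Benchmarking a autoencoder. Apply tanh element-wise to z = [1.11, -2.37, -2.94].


tanh(1.11) = 0.8041
tanh(-2.37) = -0.9827
tanh(-2.94) = -0.9944
result = [0.8041, -0.9827, -0.9944]

[0.8041, -0.9827, -0.9944]


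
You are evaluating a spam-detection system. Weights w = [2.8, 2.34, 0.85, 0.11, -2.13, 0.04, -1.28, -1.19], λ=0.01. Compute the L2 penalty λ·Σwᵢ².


‖w‖₂² = (2.8)² + (2.34)² + (0.85)² + (0.11)² + (-2.13)² + (0.04)² + (-1.28)² + (-1.19)²
     = 7.84 + 5.4756 + 0.7225 + 0.0121 + 4.5369 + 0.0016 + 1.6384 + 1.4161
     = 21.6432
λ·‖w‖₂² = 0.01·21.6432 = 0.216432

0.216432


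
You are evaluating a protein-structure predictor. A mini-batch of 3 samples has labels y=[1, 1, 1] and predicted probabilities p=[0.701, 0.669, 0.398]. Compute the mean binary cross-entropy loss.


L[0] = -ln(0.701) = 0.3552
L[1] = -ln(0.669) = 0.402
L[2] = -ln(0.398) = 0.9213
mean = (0.3552 + 0.402 + 0.9213)/3 = 0.5595

0.5595


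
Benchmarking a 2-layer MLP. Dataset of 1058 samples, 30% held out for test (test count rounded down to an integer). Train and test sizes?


Test = ⌊1058·30/100⌋ = 317
Train = 1058 - 317 = 741

Train: 741, Test: 317


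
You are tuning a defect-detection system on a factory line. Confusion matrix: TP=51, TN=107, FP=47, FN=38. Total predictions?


Total = TP + TN + FP + FN
= 51 + 107 + 47 + 38
= 243
(Predicted positive: 98, predicted negative: 145)

243


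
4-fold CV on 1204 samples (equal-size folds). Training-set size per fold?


Fold size = 1204/4 = 301
Training per fold = 1204 - 301 = 903

903


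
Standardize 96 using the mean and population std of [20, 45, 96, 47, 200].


μ = 81.6, σ = 64.1205
z = (96 - 81.6)/64.1205 = 0.2246

0.2246


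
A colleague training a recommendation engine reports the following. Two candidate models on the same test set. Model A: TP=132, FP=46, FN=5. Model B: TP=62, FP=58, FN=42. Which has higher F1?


Model A: P=132/178=0.7416, R=132/137=0.9635, F1=2PR/(P+R)=2TP/(2TP+FP+FN)=264/315=0.8381
Model B: P=62/120=0.5167, R=62/104=0.5962, F1=2PR/(P+R)=2TP/(2TP+FP+FN)=124/224=0.5536
0.8381 > 0.5536 → Model A

Model A
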